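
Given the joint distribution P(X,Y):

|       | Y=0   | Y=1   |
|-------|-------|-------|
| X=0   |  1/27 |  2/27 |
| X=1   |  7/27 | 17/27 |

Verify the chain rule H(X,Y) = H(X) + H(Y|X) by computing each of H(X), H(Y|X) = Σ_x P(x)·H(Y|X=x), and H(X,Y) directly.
H(X) = 0.5033 bits, H(Y|X) = 0.8761 bits, H(X,Y) = 1.3794 bits

Marginal of X (row sums):
  P(X=0) = 1/27 + 2/27 = 1/9
  P(X=1) = 7/27 + 17/27 = 8/9
H(X) = -[(1/9)·log₂(1/9) + (8/9)·log₂(8/9)]
  = 0.352214 + 0.151044 = 0.5033 bits

H(Y|X) = Σ_x P(x)·H(Y|X=x):
  X=0: P(X=0) = 1/9, P(Y|X=0) = (1/3, 2/3) → H(Y|X=0) = 0.918296
  X=1: P(X=1) = 8/9, P(Y|X=1) = (7/24, 17/24) → H(Y|X=1) = 0.870864
H(Y|X) = (1/9)·0.918296 + (8/9)·0.870864 = 0.8761 bits

H(X,Y) = -Σ_{x,y} P(x,y) log₂ P(x,y). Per-cell terms -P(x,y)·log₂P(x,y):
  X=0: 0.176107, 0.278140
  X=1: 0.504916, 0.420230
Sum of the 4 terms: H(X,Y) = 1.3794 bits

Chain rule check:
  H(X) + H(Y|X) = 0.5033 + 0.8761 = 1.3794 bits
  H(X,Y) = 1.3794 bits
✓ Chain rule verified.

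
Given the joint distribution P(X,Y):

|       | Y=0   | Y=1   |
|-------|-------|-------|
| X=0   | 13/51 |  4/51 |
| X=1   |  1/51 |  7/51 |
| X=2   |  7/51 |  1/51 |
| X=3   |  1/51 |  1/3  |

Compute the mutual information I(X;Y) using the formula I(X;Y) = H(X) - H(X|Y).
0.4442 bits

I(X;Y) = H(X) - H(X|Y)

Marginal of X (row sums):
  P(X=0) = 13/51 + 4/51 = 1/3
  P(X=1) = 1/51 + 7/51 = 8/51
  P(X=2) = 7/51 + 1/51 = 8/51
  P(X=3) = 1/51 + 1/3 = 6/17
H(X) = -[(1/3)·log₂(1/3) + (8/51)·log₂(8/51) + (8/51)·log₂(8/51) + (6/17)·log₂(6/17)]
  = 0.5283 + 0.4192 + 0.4192 + 0.5303 = 1.8970 bits

Marginal of Y (column sums):
  P(Y=0) = 13/51 + 1/51 + 7/51 + 1/51 = 22/51
  P(Y=1) = 4/51 + 7/51 + 1/51 + 1/3 = 29/51
H(X|Y) = Σ_y P(y)·H(X|Y=y):
  Y=0: P(Y=0) = 22/51, P(X|Y=0) = (13/22, 1/22, 7/22, 1/22) → H(X|Y=0) = 1.3796
  Y=1: P(Y=1) = 29/51, P(X|Y=1) = (4/29, 7/29, 1/29, 17/29) → H(X|Y=1) = 1.5084
H(X|Y) = (22/51)·1.3796 + (29/51)·1.5084 = 1.4528 bits

I(X;Y) = H(X) - H(X|Y) = 1.8970 - 1.4528 = 0.4442 bits

Cross-check via I(X;Y) = H(X) + H(Y) - H(X,Y): computing H(Y) from the column sums and H(X,Y) from the 8 cells in the same way gives H(Y) = 0.9864 bits and H(X,Y) = 2.4392 bits, so
I(X;Y) = 1.8970 + 0.9864 - 2.4392 = 0.4442 bits ✓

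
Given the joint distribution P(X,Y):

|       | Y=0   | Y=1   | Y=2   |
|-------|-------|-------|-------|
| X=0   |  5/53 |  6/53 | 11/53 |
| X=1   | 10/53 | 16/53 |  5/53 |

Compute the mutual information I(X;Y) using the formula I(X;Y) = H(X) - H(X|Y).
0.0978 bits

I(X;Y) = H(X) - H(X|Y)

Marginal of X (row sums):
  P(X=0) = 5/53 + 6/53 + 11/53 = 22/53
  P(X=1) = 10/53 + 16/53 + 5/53 = 31/53
H(X) = -[(22/53)·log₂(22/53) + (31/53)·log₂(31/53)]
  = 0.5265 + 0.4526 = 0.9791 bits

Marginal of Y (column sums):
  P(Y=0) = 5/53 + 10/53 = 15/53
  P(Y=1) = 6/53 + 16/53 = 22/53
  P(Y=2) = 11/53 + 5/53 = 16/53
H(X|Y) = Σ_y P(y)·H(X|Y=y):
  Y=0: P(Y=0) = 15/53, P(X|Y=0) = (1/3, 2/3) → H(X|Y=0) = 0.9183
  Y=1: P(Y=1) = 22/53, P(X|Y=1) = (3/11, 8/11) → H(X|Y=1) = 0.8454
  Y=2: P(Y=2) = 16/53, P(X|Y=2) = (11/16, 5/16) → H(X|Y=2) = 0.8960
H(X|Y) = (15/53)·0.9183 + (22/53)·0.8454 + (16/53)·0.8960 = 0.8813 bits

I(X;Y) = H(X) - H(X|Y) = 0.9791 - 0.8813 = 0.0978 bits

Cross-check via I(X;Y) = H(X) + H(Y) - H(X,Y): computing H(Y) from the column sums and H(X,Y) from the 6 cells in the same way gives H(Y) = 1.5636 bits and H(X,Y) = 2.4449 bits, so
I(X;Y) = 0.9791 + 1.5636 - 2.4449 = 0.0978 bits ✓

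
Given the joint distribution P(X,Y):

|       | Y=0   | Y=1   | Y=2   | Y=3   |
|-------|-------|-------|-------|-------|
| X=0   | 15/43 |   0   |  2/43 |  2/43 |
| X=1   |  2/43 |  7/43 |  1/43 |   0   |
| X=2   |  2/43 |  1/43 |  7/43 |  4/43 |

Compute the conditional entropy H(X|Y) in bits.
0.9194 bits

H(X|Y) = H(X,Y) - H(Y)

H(X,Y) = -Σ_{x,y} P(x,y) log₂ P(x,y). Per-cell terms -P(x,y)·log₂P(x,y):
  X=0: 0.530014, 0.000000, 0.205873, 0.205873
  X=1: 0.205873, 0.426334, 0.126192, 0.000000
  X=2: 0.205873, 0.126192, 0.426334, 0.318722
  (cells with P = 0 contribute 0)
Sum of the 12 terms: H(X,Y) = 2.77728 bits

Marginal of Y (column sums):
  P(Y=0) = 15/43 + 2/43 + 2/43 = 19/43
  P(Y=1) = 0 + 7/43 + 1/43 = 8/43
  P(Y=2) = 2/43 + 1/43 + 7/43 = 10/43
  P(Y=3) = 2/43 + 0 + 4/43 = 6/43
H(Y) = -[(19/43)·log₂(19/43) + (8/43)·log₂(8/43) + (10/43)·log₂(10/43) + (6/43)·log₂(6/43)]
  = 0.520661 + 0.451398 + 0.489381 + 0.396461 = 1.85790 bits

H(X|Y) = H(X,Y) - H(Y) = 2.77728 - 1.85790 = 0.9194 bits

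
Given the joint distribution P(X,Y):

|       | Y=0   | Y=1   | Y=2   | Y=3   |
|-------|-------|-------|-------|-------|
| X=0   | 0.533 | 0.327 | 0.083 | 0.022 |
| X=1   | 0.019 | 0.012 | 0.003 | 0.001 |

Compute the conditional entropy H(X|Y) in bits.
0.2188 bits

H(X|Y) = H(X,Y) - H(Y)

H(X,Y) = -Σ_{x,y} P(x,y) log₂ P(x,y). Per-cell terms -P(x,y)·log₂P(x,y):
  X=0: 0.48385, 0.52733, 0.29803, 0.12114
  X=1: 0.10864, 0.07657, 0.02514, 0.00997
Sum of the 8 terms: H(X,Y) = 1.65067 bits

Marginal of Y (column sums):
  P(Y=0) = 0.533 + 0.019 = 0.552
  P(Y=1) = 0.327 + 0.012 = 0.339
  P(Y=2) = 0.083 + 0.003 = 0.086
  P(Y=3) = 0.022 + 0.001 = 0.023
H(Y) = -[0.552·log₂(0.552) + 0.339·log₂(0.339) + 0.086·log₂(0.086) + 0.023·log₂(0.023)]
  = 0.47321 + 0.52906 + 0.30440 + 0.12517 = 1.43184 bits

H(X|Y) = H(X,Y) - H(Y) = 1.65067 - 1.43184 = 0.2188 bits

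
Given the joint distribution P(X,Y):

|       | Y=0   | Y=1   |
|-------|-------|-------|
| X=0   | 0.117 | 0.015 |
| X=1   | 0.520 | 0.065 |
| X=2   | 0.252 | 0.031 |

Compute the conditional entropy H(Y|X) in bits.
0.5029 bits

H(Y|X) = H(X,Y) - H(X)

H(X,Y) = -Σ_{x,y} P(x,y) log₂ P(x,y). Per-cell terms -P(x,y)·log₂P(x,y):
  X=0: 0.36216, 0.09088
  X=1: 0.49058, 0.25632
  X=2: 0.50110, 0.15536
Sum of the 6 terms: H(X,Y) = 1.8564 bits

Marginal of X (row sums):
  P(X=0) = 0.117 + 0.015 = 0.132
  P(X=1) = 0.520 + 0.065 = 0.585
  P(X=2) = 0.252 + 0.031 = 0.283
H(X) = -[0.132·log₂(0.132) + 0.585·log₂(0.585) + 0.283·log₂(0.283)]
  = 0.38562 + 0.45249 + 0.51538 = 1.3535 bits

H(Y|X) = H(X,Y) - H(X) = 1.8564 - 1.3535 = 0.5029 bits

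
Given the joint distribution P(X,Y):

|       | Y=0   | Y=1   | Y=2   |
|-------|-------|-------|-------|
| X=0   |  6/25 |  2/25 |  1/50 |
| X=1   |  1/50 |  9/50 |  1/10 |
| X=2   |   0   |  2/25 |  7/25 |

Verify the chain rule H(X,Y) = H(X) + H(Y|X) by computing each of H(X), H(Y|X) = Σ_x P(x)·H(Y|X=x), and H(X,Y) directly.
H(X) = 1.5809 bits, H(Y|X) = 1.0137 bits, H(X,Y) = 2.5946 bits

Marginal of X (row sums):
  P(X=0) = 6/25 + 2/25 + 1/50 = 17/50
  P(X=1) = 1/50 + 9/50 + 1/10 = 3/10
  P(X=2) = 0 + 2/25 + 7/25 = 9/25
H(X) = -[(17/50)·log₂(17/50) + (3/10)·log₂(3/10) + (9/25)·log₂(9/25)]
  = 0.52917 + 0.52109 + 0.53062 = 1.5809 bits

H(Y|X) = Σ_x P(x)·H(Y|X=x):
  X=0: P(X=0) = 17/50, P(Y|X=0) = (12/17, 4/17, 1/17) → H(Y|X=0) = 1.08631
  X=1: P(X=1) = 3/10, P(Y|X=1) = (1/15, 3/5, 1/3) → H(Y|X=1) = 1.23096
  X=2: P(X=2) = 9/25, P(Y|X=2) = (0, 2/9, 7/9) → H(Y|X=2) = 0.76420
H(Y|X) = (17/50)·1.08631 + (3/10)·1.23096 + (9/25)·0.76420 = 1.0137 bits

H(X,Y) = -Σ_{x,y} P(x,y) log₂ P(x,y). Per-cell terms -P(x,y)·log₂P(x,y):
  X=0: 0.49413, 0.29151, 0.11288
  X=1: 0.11288, 0.44531, 0.33219
  X=2: 0.00000, 0.29151, 0.51422
  (cells with P = 0 contribute 0)
Sum of the 9 terms: H(X,Y) = 2.5946 bits

Chain rule check:
  H(X) + H(Y|X) = 1.5809 + 1.0137 = 2.5946 bits
  H(X,Y) = 2.5946 bits
✓ Chain rule verified.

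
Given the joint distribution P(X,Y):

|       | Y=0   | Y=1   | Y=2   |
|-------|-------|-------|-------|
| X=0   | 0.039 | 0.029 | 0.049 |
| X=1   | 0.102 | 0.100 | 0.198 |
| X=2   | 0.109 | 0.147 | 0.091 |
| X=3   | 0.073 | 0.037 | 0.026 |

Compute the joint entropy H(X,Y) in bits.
3.3330 bits

H(X,Y) = -Σ_{x,y} P(x,y) log₂ P(x,y). Per-cell terms -P(x,y)·log₂P(x,y):
  X=0: 0.182535, 0.148126, 0.213203
  X=1: 0.335923, 0.332193, 0.462613
  X=2: 0.348538, 0.406618, 0.314677
  X=3: 0.275645, 0.175984, 0.136899
Sum of the 12 terms: H(X,Y) = 3.3330 bits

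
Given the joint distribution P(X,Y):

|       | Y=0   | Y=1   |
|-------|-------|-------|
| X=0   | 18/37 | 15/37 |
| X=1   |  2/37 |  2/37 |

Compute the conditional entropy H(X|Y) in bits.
0.4936 bits

H(X|Y) = H(X,Y) - H(Y)

H(X,Y) = -Σ_{x,y} P(x,y) log₂ P(x,y). Per-cell terms -P(x,y)·log₂P(x,y):
  X=0: 0.505717, 0.528066
  X=1: 0.227538, 0.227538
Sum of the 4 terms: H(X,Y) = 1.48886 bits

Marginal of Y (column sums):
  P(Y=0) = 18/37 + 2/37 = 20/37
  P(Y=1) = 15/37 + 2/37 = 17/37
H(Y) = -[(20/37)·log₂(20/37) + (17/37)·log₂(17/37)]
  = 0.479743 + 0.515509 = 0.99525 bits

H(X|Y) = H(X,Y) - H(Y) = 1.48886 - 0.99525 = 0.4936 bits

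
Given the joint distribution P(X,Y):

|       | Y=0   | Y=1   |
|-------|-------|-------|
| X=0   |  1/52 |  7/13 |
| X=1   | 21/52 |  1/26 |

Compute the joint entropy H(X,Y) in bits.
1.2996 bits

H(X,Y) = -Σ_{x,y} P(x,y) log₂ P(x,y). Per-cell terms -P(x,y)·log₂P(x,y):
  X=0: 0.1096, 0.4809
  X=1: 0.5283, 0.1808
Sum of the 4 terms: H(X,Y) = 1.2996 bits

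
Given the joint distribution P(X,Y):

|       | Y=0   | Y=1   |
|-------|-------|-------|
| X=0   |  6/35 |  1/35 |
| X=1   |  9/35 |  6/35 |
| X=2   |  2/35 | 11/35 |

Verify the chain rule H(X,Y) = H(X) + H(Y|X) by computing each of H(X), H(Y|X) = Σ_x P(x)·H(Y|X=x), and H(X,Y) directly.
H(X) = 1.5190 bits, H(Y|X) = 0.7645 bits, H(X,Y) = 2.2835 bits

Marginal of X (row sums):
  P(X=0) = 6/35 + 1/35 = 1/5
  P(X=1) = 9/35 + 6/35 = 3/7
  P(X=2) = 2/35 + 11/35 = 13/35
H(X) = -[(1/5)·log₂(1/5) + (3/7)·log₂(3/7) + (13/35)·log₂(13/35)]
  = 0.46439 + 0.52388 + 0.53071 = 1.5190 bits

H(Y|X) = Σ_x P(x)·H(Y|X=x):
  X=0: P(X=0) = 1/5, P(Y|X=0) = (6/7, 1/7) → H(Y|X=0) = 0.59167
  X=1: P(X=1) = 3/7, P(Y|X=1) = (3/5, 2/5) → H(Y|X=1) = 0.97095
  X=2: P(X=2) = 13/35, P(Y|X=2) = (2/13, 11/13) → H(Y|X=2) = 0.61938
H(Y|X) = (1/5)·0.59167 + (3/7)·0.97095 + (13/35)·0.61938 = 0.7645 bits

H(X,Y) = -Σ_{x,y} P(x,y) log₂ P(x,y). Per-cell terms -P(x,y)·log₂P(x,y):
  X=0: 0.43617, 0.14655
  X=1: 0.50383, 0.43617
  X=2: 0.23596, 0.52481
Sum of the 6 terms: H(X,Y) = 2.2835 bits

Chain rule check:
  H(X) + H(Y|X) = 1.5190 + 0.7645 = 2.2835 bits
  H(X,Y) = 2.2835 bits
✓ Chain rule verified.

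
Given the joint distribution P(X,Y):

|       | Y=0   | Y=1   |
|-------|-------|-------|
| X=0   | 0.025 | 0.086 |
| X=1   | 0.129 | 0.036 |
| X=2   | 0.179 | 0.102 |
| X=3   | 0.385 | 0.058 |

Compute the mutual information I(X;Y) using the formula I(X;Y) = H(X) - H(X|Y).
0.1342 bits

I(X;Y) = H(X) - H(X|Y)

Marginal of X (row sums):
  P(X=0) = 0.025 + 0.086 = 0.111
  P(X=1) = 0.129 + 0.036 = 0.165
  P(X=2) = 0.179 + 0.102 = 0.281
  P(X=3) = 0.385 + 0.058 = 0.443
H(X) = -[0.111·log₂(0.111) + 0.165·log₂(0.165) + 0.281·log₂(0.281) + 0.443·log₂(0.443)]
  = 0.3520 + 0.4289 + 0.5146 + 0.5204 = 1.8159 bits

Marginal of Y (column sums):
  P(Y=0) = 0.025 + 0.129 + 0.179 + 0.385 = 0.718
  P(Y=1) = 0.086 + 0.036 + 0.102 + 0.058 = 0.282
H(X|Y) = Σ_y P(y)·H(X|Y=y):
  Y=0: P(Y=0) = 0.718, P(X|Y=0) = (25/718, 129/718, 179/718, 385/718) → H(X|Y=0) = 1.5954
  Y=1: P(Y=1) = 0.282, P(X|Y=1) = (43/141, 6/47, 17/47, 29/141) → H(X|Y=1) = 1.9015
H(X|Y) = 0.718·1.5954 + 0.282·1.9015 = 1.6817 bits

I(X;Y) = H(X) - H(X|Y) = 1.8159 - 1.6817 = 0.1342 bits

Cross-check via I(X;Y) = H(X) + H(Y) - H(X,Y): computing H(Y) from the column sums and H(X,Y) from the 8 cells in the same way gives H(Y) = 0.8582 bits and H(X,Y) = 2.5399 bits, so
I(X;Y) = 1.8159 + 0.8582 - 2.5399 = 0.1342 bits ✓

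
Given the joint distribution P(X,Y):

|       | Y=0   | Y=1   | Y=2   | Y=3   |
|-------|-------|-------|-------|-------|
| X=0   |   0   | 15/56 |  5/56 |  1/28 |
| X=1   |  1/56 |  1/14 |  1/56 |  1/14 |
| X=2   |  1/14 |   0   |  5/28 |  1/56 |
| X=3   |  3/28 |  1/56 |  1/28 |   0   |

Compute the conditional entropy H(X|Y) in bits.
1.2904 bits

H(X|Y) = H(X,Y) - H(Y)

H(X,Y) = -Σ_{x,y} P(x,y) log₂ P(x,y). Per-cell terms -P(x,y)·log₂P(x,y):
  X=0: 0.00000, 0.50905, 0.31120, 0.17169
  X=1: 0.10370, 0.27195, 0.10370, 0.27195
  X=2: 0.27195, 0.00000, 0.44383, 0.10370
  X=3: 0.34526, 0.10370, 0.17169, 0.00000
  (cells with P = 0 contribute 0)
Sum of the 16 terms: H(X,Y) = 3.1834 bits

Marginal of Y (column sums):
  P(Y=0) = 0 + 1/56 + 1/14 + 3/28 = 11/56
  P(Y=1) = 15/56 + 1/14 + 0 + 1/56 = 5/14
  P(Y=2) = 5/56 + 1/56 + 5/28 + 1/28 = 9/28
  P(Y=3) = 1/28 + 1/14 + 1/56 + 0 = 1/8
H(Y) = -[(11/56)·log₂(11/56) + (5/14)·log₂(5/14) + (9/28)·log₂(9/28) + (1/8)·log₂(1/8)]
  = 0.46120 + 0.53051 + 0.52632 + 0.37500 = 1.8930 bits

H(X|Y) = H(X,Y) - H(Y) = 3.1834 - 1.8930 = 1.2904 bits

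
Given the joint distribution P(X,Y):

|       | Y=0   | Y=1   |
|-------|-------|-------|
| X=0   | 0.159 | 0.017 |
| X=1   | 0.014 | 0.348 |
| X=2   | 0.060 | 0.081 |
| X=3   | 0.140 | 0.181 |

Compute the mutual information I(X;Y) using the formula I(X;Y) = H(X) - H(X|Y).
0.3309 bits

I(X;Y) = H(X) - H(X|Y)

Marginal of X (row sums):
  P(X=0) = 0.159 + 0.017 = 0.176
  P(X=1) = 0.014 + 0.348 = 0.362
  P(X=2) = 0.060 + 0.081 = 0.141
  P(X=3) = 0.140 + 0.181 = 0.321
H(X) = -[0.176·log₂(0.176) + 0.362·log₂(0.362) + 0.141·log₂(0.141) + 0.321·log₂(0.321)]
  = 0.44112 + 0.53067 + 0.39850 + 0.52623 = 1.89652 bits

Marginal of Y (column sums):
  P(Y=0) = 0.159 + 0.014 + 0.060 + 0.140 = 0.373
  P(Y=1) = 0.017 + 0.348 + 0.081 + 0.181 = 0.627
H(X|Y) = Σ_y P(y)·H(X|Y=y):
  Y=0: P(Y=0) = 0.373, P(X|Y=0) = (159/373, 14/373, 60/373, 140/373) → H(X|Y=0) = 1.65680
  Y=1: P(Y=1) = 0.627, P(X|Y=1) = (17/627, 116/209, 27/209, 181/627) → H(X|Y=1) = 1.51141
H(X|Y) = 0.373·1.65680 + 0.627·1.51141 = 1.56564 bits

I(X;Y) = H(X) - H(X|Y) = 1.89652 - 1.56564 = 0.3309 bits

Cross-check via I(X;Y) = H(X) + H(Y) - H(X,Y): computing H(Y) from the column sums and H(X,Y) from the 8 cells in the same way gives H(Y) = 0.95295 bits and H(X,Y) = 2.51859 bits, so
I(X;Y) = 1.89652 + 0.95295 - 2.51859 = 0.3309 bits ✓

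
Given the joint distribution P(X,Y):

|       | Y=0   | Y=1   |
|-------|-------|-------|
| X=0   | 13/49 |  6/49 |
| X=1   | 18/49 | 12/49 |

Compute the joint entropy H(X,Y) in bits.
1.9067 bits

H(X,Y) = -Σ_{x,y} P(x,y) log₂ P(x,y). Per-cell terms -P(x,y)·log₂P(x,y):
  X=0: 0.5079, 0.3710
  X=1: 0.5307, 0.4971
Sum of the 4 terms: H(X,Y) = 1.9067 bits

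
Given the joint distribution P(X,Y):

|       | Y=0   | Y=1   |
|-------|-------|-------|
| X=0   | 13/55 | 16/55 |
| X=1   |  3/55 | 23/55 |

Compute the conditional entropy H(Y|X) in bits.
0.7671 bits

H(Y|X) = H(X,Y) - H(X)

H(X,Y) = -Σ_{x,y} P(x,y) log₂ P(x,y). Per-cell terms -P(x,y)·log₂P(x,y):
  X=0: 0.4919, 0.5182
  X=1: 0.2289, 0.5260
Sum of the 4 terms: H(X,Y) = 1.7650 bits

Marginal of X (row sums):
  P(X=0) = 13/55 + 16/55 = 29/55
  P(X=1) = 3/55 + 23/55 = 26/55
H(X) = -[(29/55)·log₂(29/55) + (26/55)·log₂(26/55)]
  = 0.4869 + 0.5110 = 0.9979 bits

H(Y|X) = H(X,Y) - H(X) = 1.7650 - 0.9979 = 0.7671 bits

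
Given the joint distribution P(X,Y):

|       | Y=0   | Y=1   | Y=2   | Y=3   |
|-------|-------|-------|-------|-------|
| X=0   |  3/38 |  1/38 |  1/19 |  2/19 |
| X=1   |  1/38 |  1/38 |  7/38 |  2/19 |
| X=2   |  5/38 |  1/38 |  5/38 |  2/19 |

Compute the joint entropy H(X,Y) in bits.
3.3104 bits

H(X,Y) = -Σ_{x,y} P(x,y) log₂ P(x,y). Per-cell terms -P(x,y)·log₂P(x,y):
  X=0: 0.28918, 0.13810, 0.22358, 0.34189
  X=1: 0.13810, 0.13810, 0.44958, 0.34189
  X=2: 0.38500, 0.13810, 0.38500, 0.34189
Sum of the 12 terms: H(X,Y) = 3.3104 bits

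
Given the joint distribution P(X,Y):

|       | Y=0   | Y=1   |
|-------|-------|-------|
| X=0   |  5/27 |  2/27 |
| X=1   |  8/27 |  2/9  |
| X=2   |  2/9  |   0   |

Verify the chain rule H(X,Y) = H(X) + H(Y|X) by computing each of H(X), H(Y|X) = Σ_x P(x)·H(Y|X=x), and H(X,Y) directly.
H(X) = 1.4784 bits, H(Y|X) = 0.7346 bits, H(X,Y) = 2.2131 bits

Marginal of X (row sums):
  P(X=0) = 5/27 + 2/27 = 7/27
  P(X=1) = 8/27 + 2/9 = 14/27
  P(X=2) = 2/9 + 0 = 2/9
H(X) = -[(7/27)·log₂(7/27) + (14/27)·log₂(14/27) + (2/9)·log₂(2/9)]
  = 0.50492 + 0.49131 + 0.48221 = 1.4784 bits

H(Y|X) = Σ_x P(x)·H(Y|X=x):
  X=0: P(X=0) = 7/27, P(Y|X=0) = (5/7, 2/7) → H(Y|X=0) = 0.86312
  X=1: P(X=1) = 14/27, P(Y|X=1) = (4/7, 3/7) → H(Y|X=1) = 0.98523
  X=2: P(X=2) = 2/9, P(Y|X=2) = (1, 0) → H(Y|X=2) = 0.00000
H(Y|X) = (7/27)·0.86312 + (14/27)·0.98523 + (2/9)·0.00000 = 0.7346 bits

H(X,Y) = -Σ_{x,y} P(x,y) log₂ P(x,y). Per-cell terms -P(x,y)·log₂P(x,y):
  X=0: 0.45055, 0.27814
  X=1: 0.51997, 0.48221
  X=2: 0.48221, 0.00000
  (cells with P = 0 contribute 0)
Sum of the 6 terms: H(X,Y) = 2.2131 bits

Chain rule check:
  H(X) + H(Y|X) = 1.4784 + 0.7346 = 2.2130 bits
  H(X,Y) = 2.2131 bits
✓ Chain rule verified (Δ = 0.0001 is 4-dp rounding noise: each of the three values was rounded independently).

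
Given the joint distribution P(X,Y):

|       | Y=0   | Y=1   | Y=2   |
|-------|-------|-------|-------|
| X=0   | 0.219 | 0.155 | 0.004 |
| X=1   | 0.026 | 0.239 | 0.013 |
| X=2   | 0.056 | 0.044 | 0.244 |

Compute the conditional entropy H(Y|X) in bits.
0.9946 bits

H(Y|X) = H(X,Y) - H(X)

H(X,Y) = -Σ_{x,y} P(x,y) log₂ P(x,y). Per-cell terms -P(x,y)·log₂P(x,y):
  X=0: 0.4798284, 0.4168973, 0.0318631
  X=1: 0.1368990, 0.4935153, 0.0814495
  X=2: 0.2328720, 0.1982795, 0.4965515
Sum of the 9 terms: H(X,Y) = 2.568156 bits

Marginal of X (row sums):
  P(X=0) = 0.219 + 0.155 + 0.004 = 0.378
  P(X=1) = 0.026 + 0.239 + 0.013 = 0.278
  P(X=2) = 0.056 + 0.044 + 0.244 = 0.344
H(X) = -[0.378·log₂(0.378) + 0.278·log₂(0.278) + 0.344·log₂(0.344)]
  = 0.5305388 + 0.5134224 + 0.5295947 = 1.573556 bits

H(Y|X) = H(X,Y) - H(X) = 2.568156 - 1.573556 = 0.9946 bits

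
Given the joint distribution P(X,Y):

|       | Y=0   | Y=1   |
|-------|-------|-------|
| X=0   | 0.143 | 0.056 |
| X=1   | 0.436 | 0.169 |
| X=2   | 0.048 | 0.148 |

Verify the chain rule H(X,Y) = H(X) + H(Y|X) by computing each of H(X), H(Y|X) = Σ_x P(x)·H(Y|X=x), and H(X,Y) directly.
H(X) = 1.3629 bits, H(Y|X) = 0.8450 bits, H(X,Y) = 2.2080 bits

Marginal of X (row sums):
  P(X=0) = 0.143 + 0.056 = 0.199
  P(X=1) = 0.436 + 0.169 = 0.605
  P(X=2) = 0.048 + 0.148 = 0.196
H(X) = -[0.199·log₂(0.199) + 0.605·log₂(0.605) + 0.196·log₂(0.196)]
  = 0.4635 + 0.4386 + 0.4608 = 1.3629 bits

H(Y|X) = Σ_x P(x)·H(Y|X=x):
  X=0: P(X=0) = 0.199, P(Y|X=0) = (143/199, 56/199) → H(Y|X=0) = 0.8574
  X=1: P(X=1) = 0.605, P(Y|X=1) = (436/605, 169/605) → H(Y|X=1) = 0.8545
  X=2: P(X=2) = 0.196, P(Y|X=2) = (12/49, 37/49) → H(Y|X=2) = 0.8031
H(Y|X) = 0.199·0.8574 + 0.605·0.8545 + 0.196·0.8031 = 0.8450 bits

H(X,Y) = -Σ_{x,y} P(x,y) log₂ P(x,y). Per-cell terms -P(x,y)·log₂P(x,y):
  X=0: 0.4012, 0.2329
  X=1: 0.5222, 0.4335
  X=2: 0.2103, 0.4079
Sum of the 6 terms: H(X,Y) = 2.2080 bits

Chain rule check:
  H(X) + H(Y|X) = 1.3629 + 0.8450 = 2.2079 bits
  H(X,Y) = 2.2080 bits
✓ Chain rule verified (Δ = 0.0001 is 4-dp rounding noise: each of the three values was rounded independently).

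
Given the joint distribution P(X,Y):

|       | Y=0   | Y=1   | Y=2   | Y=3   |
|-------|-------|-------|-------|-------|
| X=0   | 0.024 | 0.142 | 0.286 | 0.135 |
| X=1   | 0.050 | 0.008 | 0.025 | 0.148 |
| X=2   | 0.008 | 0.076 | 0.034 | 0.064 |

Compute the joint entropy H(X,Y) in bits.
3.0063 bits

H(X,Y) = -Σ_{x,y} P(x,y) log₂ P(x,y). Per-cell terms -P(x,y)·log₂P(x,y):
  X=0: 0.12914, 0.39988, 0.51649, 0.39001
  X=1: 0.21610, 0.05573, 0.13305, 0.40794
  X=2: 0.05573, 0.28256, 0.16586, 0.25381
Sum of the 12 terms: H(X,Y) = 3.0063 bits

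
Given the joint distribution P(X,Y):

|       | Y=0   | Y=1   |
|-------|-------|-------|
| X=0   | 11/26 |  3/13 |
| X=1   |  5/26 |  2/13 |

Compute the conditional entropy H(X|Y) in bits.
0.9249 bits

H(X|Y) = H(X,Y) - H(Y)

H(X,Y) = -Σ_{x,y} P(x,y) log₂ P(x,y). Per-cell terms -P(x,y)·log₂P(x,y):
  X=0: 0.5250, 0.4882
  X=1: 0.4574, 0.4155
Sum of the 4 terms: H(X,Y) = 1.8861 bits

Marginal of Y (column sums):
  P(Y=0) = 11/26 + 5/26 = 8/13
  P(Y=1) = 3/13 + 2/13 = 5/13
H(Y) = -[(8/13)·log₂(8/13) + (5/13)·log₂(5/13)]
  = 0.4310 + 0.5302 = 0.9612 bits

H(X|Y) = H(X,Y) - H(Y) = 1.8861 - 0.9612 = 0.9249 bits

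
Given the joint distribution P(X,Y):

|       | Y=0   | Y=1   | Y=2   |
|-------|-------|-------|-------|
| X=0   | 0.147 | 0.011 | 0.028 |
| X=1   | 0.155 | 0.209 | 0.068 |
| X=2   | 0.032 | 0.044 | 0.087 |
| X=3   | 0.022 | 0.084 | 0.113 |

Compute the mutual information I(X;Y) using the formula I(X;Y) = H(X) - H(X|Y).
0.2455 bits

I(X;Y) = H(X) - H(X|Y)

Marginal of X (row sums):
  P(X=0) = 0.147 + 0.011 + 0.028 = 0.186
  P(X=1) = 0.155 + 0.209 + 0.068 = 0.432
  P(X=2) = 0.032 + 0.044 + 0.087 = 0.163
  P(X=3) = 0.022 + 0.084 + 0.113 = 0.219
H(X) = -[0.186·log₂(0.186) + 0.432·log₂(0.432) + 0.163·log₂(0.163) + 0.219·log₂(0.219)]
  = 0.4514 + 0.5231 + 0.4266 + 0.4798 = 1.8809 bits

Marginal of Y (column sums):
  P(Y=0) = 0.147 + 0.155 + 0.032 + 0.022 = 0.356
  P(Y=1) = 0.011 + 0.209 + 0.044 + 0.084 = 0.348
  P(Y=2) = 0.028 + 0.068 + 0.087 + 0.113 = 0.296
H(X|Y) = Σ_y P(y)·H(X|Y=y):
  Y=0: P(Y=0) = 0.356, P(X|Y=0) = (147/356, 155/356, 8/89, 11/178) → H(X|Y=0) = 1.6098
  Y=1: P(Y=1) = 0.348, P(X|Y=1) = (11/348, 209/348, 11/87, 7/29) → H(X|Y=1) = 1.4715
  Y=2: P(Y=2) = 0.296, P(X|Y=2) = (7/74, 17/74, 87/296, 113/296) → H(X|Y=2) = 1.8589
H(X|Y) = 0.356·1.6098 + 0.348·1.4715 + 0.296·1.8589 = 1.6354 bits

I(X;Y) = H(X) - H(X|Y) = 1.8809 - 1.6354 = 0.2455 bits

Cross-check via I(X;Y) = H(X) + H(Y) - H(X,Y): computing H(Y) from the column sums and H(X,Y) from the 12 cells in the same way gives H(Y) = 1.5803 bits and H(X,Y) = 3.2157 bits, so
I(X;Y) = 1.8809 + 1.5803 - 3.2157 = 0.2455 bits ✓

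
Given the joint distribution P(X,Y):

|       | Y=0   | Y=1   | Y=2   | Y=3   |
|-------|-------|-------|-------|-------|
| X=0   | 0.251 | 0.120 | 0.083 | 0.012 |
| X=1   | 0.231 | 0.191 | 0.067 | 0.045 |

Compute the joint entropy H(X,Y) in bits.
2.6493 bits

H(X,Y) = -Σ_{x,y} P(x,y) log₂ P(x,y). Per-cell terms -P(x,y)·log₂P(x,y):
  X=0: 0.500554, 0.367067, 0.298032, 0.076570
  X=1: 0.488342, 0.456176, 0.261280, 0.201327
Sum of the 8 terms: H(X,Y) = 2.6493 bits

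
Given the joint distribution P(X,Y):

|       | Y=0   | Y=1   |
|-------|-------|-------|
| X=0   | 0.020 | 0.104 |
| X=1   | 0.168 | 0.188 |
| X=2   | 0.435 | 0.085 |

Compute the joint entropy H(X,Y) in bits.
2.1628 bits

H(X,Y) = -Σ_{x,y} P(x,y) log₂ P(x,y). Per-cell terms -P(x,y)·log₂P(x,y):
  X=0: 0.1129, 0.3396
  X=1: 0.4323, 0.4533
  X=2: 0.5224, 0.3023
Sum of the 6 terms: H(X,Y) = 2.1628 bits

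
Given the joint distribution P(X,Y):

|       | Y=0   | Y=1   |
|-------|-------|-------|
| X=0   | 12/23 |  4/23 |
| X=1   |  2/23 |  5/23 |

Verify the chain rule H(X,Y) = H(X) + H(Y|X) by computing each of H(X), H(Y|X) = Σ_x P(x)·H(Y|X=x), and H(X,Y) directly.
H(X) = 0.8865 bits, H(Y|X) = 0.8271 bits, H(X,Y) = 1.7136 bits

Marginal of X (row sums):
  P(X=0) = 12/23 + 4/23 = 16/23
  P(X=1) = 2/23 + 5/23 = 7/23
H(X) = -[(16/23)·log₂(16/23) + (7/23)·log₂(7/23)]
  = 0.3642 + 0.5223 = 0.8865 bits

H(Y|X) = Σ_x P(x)·H(Y|X=x):
  X=0: P(X=0) = 16/23, P(Y|X=0) = (3/4, 1/4) → H(Y|X=0) = 0.8113
  X=1: P(X=1) = 7/23, P(Y|X=1) = (2/7, 5/7) → H(Y|X=1) = 0.8631
H(Y|X) = (16/23)·0.8113 + (7/23)·0.8631 = 0.8271 bits

H(X,Y) = -Σ_{x,y} P(x,y) log₂ P(x,y). Per-cell terms -P(x,y)·log₂P(x,y):
  X=0: 0.4897, 0.4389
  X=1: 0.3064, 0.4786
Sum of the 4 terms: H(X,Y) = 1.7136 bits

Chain rule check:
  H(X) + H(Y|X) = 0.8865 + 0.8271 = 1.7136 bits
  H(X,Y) = 1.7136 bits
✓ Chain rule verified.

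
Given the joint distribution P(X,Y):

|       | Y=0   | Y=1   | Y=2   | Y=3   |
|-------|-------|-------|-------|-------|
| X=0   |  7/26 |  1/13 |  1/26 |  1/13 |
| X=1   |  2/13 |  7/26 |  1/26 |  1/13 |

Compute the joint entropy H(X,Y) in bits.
2.6503 bits

H(X,Y) = -Σ_{x,y} P(x,y) log₂ P(x,y). Per-cell terms -P(x,y)·log₂P(x,y):
  X=0: 0.5097, 0.2846, 0.1808, 0.2846
  X=1: 0.4155, 0.5097, 0.1808, 0.2846
Sum of the 8 terms: H(X,Y) = 2.6503 bits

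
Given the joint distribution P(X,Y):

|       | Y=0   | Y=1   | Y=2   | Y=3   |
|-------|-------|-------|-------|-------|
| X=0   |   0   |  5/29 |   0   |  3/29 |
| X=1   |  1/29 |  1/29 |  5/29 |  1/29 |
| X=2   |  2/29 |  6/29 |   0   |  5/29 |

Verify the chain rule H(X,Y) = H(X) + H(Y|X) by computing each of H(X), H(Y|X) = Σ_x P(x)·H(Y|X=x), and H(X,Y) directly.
H(X) = 1.5440 bits, H(Y|X) = 1.3452 bits, H(X,Y) = 2.8892 bits

Marginal of X (row sums):
  P(X=0) = 0 + 5/29 + 0 + 3/29 = 8/29
  P(X=1) = 1/29 + 1/29 + 5/29 + 1/29 = 8/29
  P(X=2) = 2/29 + 6/29 + 0 + 5/29 = 13/29
H(X) = -[(8/29)·log₂(8/29) + (8/29)·log₂(8/29) + (13/29)·log₂(13/29)]
  = 0.512546 + 0.512546 + 0.518898 = 1.5440 bits

H(Y|X) = Σ_x P(x)·H(Y|X=x):
  X=0: P(X=0) = 8/29, P(Y|X=0) = (0, 5/8, 0, 3/8) → H(Y|X=0) = 0.954434
  X=1: P(X=1) = 8/29, P(Y|X=1) = (1/8, 1/8, 5/8, 1/8) → H(Y|X=1) = 1.548795
  X=2: P(X=2) = 13/29, P(Y|X=2) = (2/13, 6/13, 0, 5/13) → H(Y|X=2) = 1.460485
H(Y|X) = (8/29)·0.954434 + (8/29)·1.548795 + (13/29)·1.460485 = 1.3452 bits

H(X,Y) = -Σ_{x,y} P(x,y) log₂ P(x,y). Per-cell terms -P(x,y)·log₂P(x,y):
  X=0: 0.000000, 0.437251, 0.000000, 0.338588
  X=1: 0.167517, 0.167517, 0.437251, 0.167517
  X=2: 0.266068, 0.470280, 0.000000, 0.437251
  (cells with P = 0 contribute 0)
Sum of the 12 terms: H(X,Y) = 2.8892 bits

Chain rule check:
  H(X) + H(Y|X) = 1.5440 + 1.3452 = 2.8892 bits
  H(X,Y) = 2.8892 bits
✓ Chain rule verified.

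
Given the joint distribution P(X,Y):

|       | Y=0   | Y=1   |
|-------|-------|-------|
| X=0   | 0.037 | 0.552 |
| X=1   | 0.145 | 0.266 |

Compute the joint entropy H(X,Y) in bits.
1.5613 bits

H(X,Y) = -Σ_{x,y} P(x,y) log₂ P(x,y). Per-cell terms -P(x,y)·log₂P(x,y):
  X=0: 0.17598, 0.47321
  X=1: 0.40395, 0.50819
Sum of the 4 terms: H(X,Y) = 1.5613 bits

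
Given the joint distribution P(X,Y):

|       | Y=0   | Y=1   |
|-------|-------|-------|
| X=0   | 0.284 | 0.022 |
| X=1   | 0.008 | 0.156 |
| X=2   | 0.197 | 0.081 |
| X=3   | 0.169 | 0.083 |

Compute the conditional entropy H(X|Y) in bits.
1.6710 bits

H(X|Y) = H(X,Y) - H(Y)

H(X,Y) = -Σ_{x,y} P(x,y) log₂ P(x,y). Per-cell terms -P(x,y)·log₂P(x,y):
  X=0: 0.51575, 0.12114
  X=1: 0.05573, 0.41814
  X=2: 0.46172, 0.29370
  X=3: 0.43347, 0.29803
Sum of the 8 terms: H(X,Y) = 2.5977 bits

Marginal of Y (column sums):
  P(Y=0) = 0.284 + 0.008 + 0.197 + 0.169 = 0.658
  P(Y=1) = 0.022 + 0.156 + 0.081 + 0.083 = 0.342
H(Y) = -[0.658·log₂(0.658) + 0.342·log₂(0.342)]
  = 0.39733 + 0.52939 = 0.9267 bits

H(X|Y) = H(X,Y) - H(Y) = 2.5977 - 0.9267 = 1.6710 bits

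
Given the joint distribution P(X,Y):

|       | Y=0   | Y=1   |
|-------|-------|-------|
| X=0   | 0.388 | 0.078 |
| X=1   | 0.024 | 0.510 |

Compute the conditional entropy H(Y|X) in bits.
0.4449 bits

H(Y|X) = H(X,Y) - H(X)

H(X,Y) = -Σ_{x,y} P(x,y) log₂ P(x,y). Per-cell terms -P(x,y)·log₂P(x,y):
  X=0: 0.52996, 0.28707
  X=1: 0.12914, 0.49543
Sum of the 4 terms: H(X,Y) = 1.4416 bits

Marginal of X (row sums):
  P(X=0) = 0.388 + 0.078 = 0.466
  P(X=1) = 0.024 + 0.510 = 0.534
H(X) = -[0.466·log₂(0.466) + 0.534·log₂(0.534)]
  = 0.51334 + 0.48332 = 0.9967 bits

H(Y|X) = H(X,Y) - H(X) = 1.4416 - 0.9967 = 0.4449 bits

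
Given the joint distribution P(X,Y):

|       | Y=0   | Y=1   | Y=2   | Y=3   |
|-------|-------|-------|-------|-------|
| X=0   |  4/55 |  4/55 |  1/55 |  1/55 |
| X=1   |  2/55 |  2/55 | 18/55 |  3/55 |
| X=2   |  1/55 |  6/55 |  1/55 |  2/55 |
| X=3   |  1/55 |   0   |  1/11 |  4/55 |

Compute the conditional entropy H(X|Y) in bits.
1.4437 bits

H(X|Y) = H(X,Y) - H(Y)

H(X,Y) = -Σ_{x,y} P(x,y) log₂ P(x,y). Per-cell terms -P(x,y)·log₂P(x,y):
  X=0: 0.2750, 0.2750, 0.1051, 0.1051
  X=1: 0.1739, 0.1739, 0.5274, 0.2289
  X=2: 0.1051, 0.3487, 0.1051, 0.1739
  X=3: 0.1051, 0.0000, 0.3145, 0.2750
  (cells with P = 0 contribute 0)
Sum of the 16 terms: H(X,Y) = 3.2917 bits

Marginal of Y (column sums):
  P(Y=0) = 4/55 + 2/55 + 1/55 + 1/55 = 8/55
  P(Y=1) = 4/55 + 2/55 + 6/55 + 0 = 12/55
  P(Y=2) = 1/55 + 18/55 + 1/55 + 1/11 = 5/11
  P(Y=3) = 1/55 + 3/55 + 2/55 + 4/55 = 2/11
H(Y) = -[(8/55)·log₂(8/55) + (12/55)·log₂(12/55) + (5/11)·log₂(5/11) + (2/11)·log₂(2/11)]
  = 0.4046 + 0.4792 + 0.5170 + 0.4472 = 1.8480 bits

H(X|Y) = H(X,Y) - H(Y) = 3.2917 - 1.8480 = 1.4437 bits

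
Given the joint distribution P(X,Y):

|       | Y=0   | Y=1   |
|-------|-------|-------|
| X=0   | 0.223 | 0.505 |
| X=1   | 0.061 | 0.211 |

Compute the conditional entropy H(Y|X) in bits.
0.8560 bits

H(Y|X) = H(X,Y) - H(X)

H(X,Y) = -Σ_{x,y} P(x,y) log₂ P(x,y). Per-cell terms -P(x,y)·log₂P(x,y):
  X=0: 0.4828, 0.4978
  X=1: 0.2461, 0.4736
Sum of the 4 terms: H(X,Y) = 1.7003 bits

Marginal of X (row sums):
  P(X=0) = 0.223 + 0.505 = 0.728
  P(X=1) = 0.061 + 0.211 = 0.272
H(X) = -[0.728·log₂(0.728) + 0.272·log₂(0.272)]
  = 0.3334 + 0.5109 = 0.8443 bits

H(Y|X) = H(X,Y) - H(X) = 1.7003 - 0.8443 = 0.8560 bits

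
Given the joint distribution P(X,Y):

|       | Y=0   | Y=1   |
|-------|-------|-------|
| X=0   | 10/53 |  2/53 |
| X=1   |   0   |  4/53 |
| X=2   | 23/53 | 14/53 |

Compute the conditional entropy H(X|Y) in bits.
0.9875 bits

H(X|Y) = H(X,Y) - H(Y)

H(X,Y) = -Σ_{x,y} P(x,y) log₂ P(x,y). Per-cell terms -P(x,y)·log₂P(x,y):
  X=0: 0.4540, 0.1784
  X=1: 0.0000, 0.2814
  X=2: 0.5226, 0.5073
  (cells with P = 0 contribute 0)
Sum of the 6 terms: H(X,Y) = 1.9437 bits

Marginal of Y (column sums):
  P(Y=0) = 10/53 + 0 + 23/53 = 33/53
  P(Y=1) = 2/53 + 4/53 + 14/53 = 20/53
H(Y) = -[(33/53)·log₂(33/53) + (20/53)·log₂(20/53)]
  = 0.4256 + 0.5306 = 0.9562 bits

H(X|Y) = H(X,Y) - H(Y) = 1.9437 - 0.9562 = 0.9875 bits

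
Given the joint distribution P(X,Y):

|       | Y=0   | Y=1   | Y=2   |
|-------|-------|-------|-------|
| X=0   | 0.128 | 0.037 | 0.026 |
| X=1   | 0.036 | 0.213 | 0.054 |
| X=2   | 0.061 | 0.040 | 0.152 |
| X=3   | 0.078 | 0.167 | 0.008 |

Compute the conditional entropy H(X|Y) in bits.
1.6544 bits

H(X|Y) = H(X,Y) - H(Y)

H(X,Y) = -Σ_{x,y} P(x,y) log₂ P(x,y). Per-cell terms -P(x,y)·log₂P(x,y):
  X=0: 0.3796, 0.1760, 0.1369
  X=1: 0.1727, 0.4752, 0.2274
  X=2: 0.2461, 0.1858, 0.4131
  X=3: 0.2871, 0.4312, 0.0557
Sum of the 12 terms: H(X,Y) = 3.1868 bits

Marginal of Y (column sums):
  P(Y=0) = 0.128 + 0.036 + 0.061 + 0.078 = 0.303
  P(Y=1) = 0.037 + 0.213 + 0.040 + 0.167 = 0.457
  P(Y=2) = 0.026 + 0.054 + 0.152 + 0.008 = 0.240
H(Y) = -[0.303·log₂(0.303) + 0.457·log₂(0.457) + 0.240·log₂(0.240)]
  = 0.5220 + 0.5163 + 0.4941 = 1.5324 bits

H(X|Y) = H(X,Y) - H(Y) = 3.1868 - 1.5324 = 1.6544 bits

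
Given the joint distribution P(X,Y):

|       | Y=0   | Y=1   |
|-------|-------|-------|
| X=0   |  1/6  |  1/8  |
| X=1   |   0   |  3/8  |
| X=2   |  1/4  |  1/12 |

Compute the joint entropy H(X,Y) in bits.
2.1352 bits

H(X,Y) = -Σ_{x,y} P(x,y) log₂ P(x,y). Per-cell terms -P(x,y)·log₂P(x,y):
  X=0: 0.43083, 0.37500
  X=1: 0.00000, 0.53064
  X=2: 0.50000, 0.29875
  (cells with P = 0 contribute 0)
Sum of the 6 terms: H(X,Y) = 2.1352 bits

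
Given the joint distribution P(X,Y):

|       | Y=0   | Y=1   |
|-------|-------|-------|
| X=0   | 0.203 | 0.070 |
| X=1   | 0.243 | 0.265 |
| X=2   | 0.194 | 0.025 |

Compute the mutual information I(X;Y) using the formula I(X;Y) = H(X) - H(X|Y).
0.0990 bits

I(X;Y) = H(X) - H(X|Y)

Marginal of X (row sums):
  P(X=0) = 0.203 + 0.070 = 0.273
  P(X=1) = 0.243 + 0.265 = 0.508
  P(X=2) = 0.194 + 0.025 = 0.219
H(X) = -[0.273·log₂(0.273) + 0.508·log₂(0.508) + 0.219·log₂(0.219)]
  = 0.511336 + 0.496367 + 0.479828 = 1.48753 bits

Marginal of Y (column sums):
  P(Y=0) = 0.203 + 0.243 + 0.194 = 0.640
  P(Y=1) = 0.070 + 0.265 + 0.025 = 0.360
H(X|Y) = Σ_y P(y)·H(X|Y=y):
  Y=0: P(Y=0) = 0.640, P(X|Y=0) = (203/640, 243/640, 97/320) → H(X|Y=0) = 1.577904
  Y=1: P(Y=1) = 0.360, P(X|Y=1) = (7/36, 53/72, 5/72) → H(X|Y=1) = 1.051975
H(X|Y) = 0.640·1.577904 + 0.360·1.051975 = 1.38857 bits

I(X;Y) = H(X) - H(X|Y) = 1.48753 - 1.38857 = 0.0990 bits

Cross-check via I(X;Y) = H(X) + H(Y) - H(X,Y): computing H(Y) from the column sums and H(X,Y) from the 6 cells in the same way gives H(Y) = 0.94268 bits and H(X,Y) = 2.33125 bits, so
I(X;Y) = 1.48753 + 0.94268 - 2.33125 = 0.0990 bits ✓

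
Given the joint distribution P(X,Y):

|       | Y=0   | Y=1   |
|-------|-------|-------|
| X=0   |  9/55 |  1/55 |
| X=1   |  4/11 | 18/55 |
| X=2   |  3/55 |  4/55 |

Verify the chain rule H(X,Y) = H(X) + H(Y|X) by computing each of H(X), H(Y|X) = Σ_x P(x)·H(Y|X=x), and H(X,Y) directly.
H(X) = 1.1942 bits, H(Y|X) = 0.9002 bits, H(X,Y) = 2.0944 bits

Marginal of X (row sums):
  P(X=0) = 9/55 + 1/55 = 2/11
  P(X=1) = 4/11 + 18/55 = 38/55
  P(X=2) = 3/55 + 4/55 = 7/55
H(X) = -[(2/11)·log₂(2/11) + (38/55)·log₂(38/55) + (7/55)·log₂(7/55)]
  = 0.44717 + 0.36855 + 0.37851 = 1.1942 bits

H(Y|X) = Σ_x P(x)·H(Y|X=x):
  X=0: P(X=0) = 2/11, P(Y|X=0) = (9/10, 1/10) → H(Y|X=0) = 0.46900
  X=1: P(X=1) = 38/55, P(Y|X=1) = (10/19, 9/19) → H(Y|X=1) = 0.99800
  X=2: P(X=2) = 7/55, P(Y|X=2) = (3/7, 4/7) → H(Y|X=2) = 0.98523
H(Y|X) = (2/11)·0.46900 + (38/55)·0.99800 + (7/55)·0.98523 = 0.9002 bits

H(X,Y) = -Σ_{x,y} P(x,y) log₂ P(x,y). Per-cell terms -P(x,y)·log₂P(x,y):
  X=0: 0.42733, 0.10512
  X=1: 0.53070, 0.52738
  X=2: 0.22889, 0.27501
Sum of the 6 terms: H(X,Y) = 2.0944 bits

Chain rule check:
  H(X) + H(Y|X) = 1.1942 + 0.9002 = 2.0944 bits
  H(X,Y) = 2.0944 bits
✓ Chain rule verified.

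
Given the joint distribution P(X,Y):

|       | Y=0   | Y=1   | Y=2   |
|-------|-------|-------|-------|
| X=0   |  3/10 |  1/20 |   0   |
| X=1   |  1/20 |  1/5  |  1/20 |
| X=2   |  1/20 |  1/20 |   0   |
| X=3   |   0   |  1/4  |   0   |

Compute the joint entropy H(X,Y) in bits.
2.5660 bits

H(X,Y) = -Σ_{x,y} P(x,y) log₂ P(x,y). Per-cell terms -P(x,y)·log₂P(x,y):
  X=0: 0.5211, 0.2161, 0.0000
  X=1: 0.2161, 0.4644, 0.2161
  X=2: 0.2161, 0.2161, 0.0000
  X=3: 0.0000, 0.5000, 0.0000
  (cells with P = 0 contribute 0)
Sum of the 12 terms: H(X,Y) = 2.5660 bits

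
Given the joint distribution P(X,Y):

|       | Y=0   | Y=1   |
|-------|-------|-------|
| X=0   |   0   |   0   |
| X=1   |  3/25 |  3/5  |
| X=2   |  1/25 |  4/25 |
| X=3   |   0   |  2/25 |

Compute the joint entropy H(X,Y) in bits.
1.7095 bits

H(X,Y) = -Σ_{x,y} P(x,y) log₂ P(x,y). Per-cell terms -P(x,y)·log₂P(x,y):
  X=0: 0.00000, 0.00000
  X=1: 0.36707, 0.44218
  X=2: 0.18575, 0.42302
  X=3: 0.00000, 0.29151
  (cells with P = 0 contribute 0)
Sum of the 8 terms: H(X,Y) = 1.7095 bits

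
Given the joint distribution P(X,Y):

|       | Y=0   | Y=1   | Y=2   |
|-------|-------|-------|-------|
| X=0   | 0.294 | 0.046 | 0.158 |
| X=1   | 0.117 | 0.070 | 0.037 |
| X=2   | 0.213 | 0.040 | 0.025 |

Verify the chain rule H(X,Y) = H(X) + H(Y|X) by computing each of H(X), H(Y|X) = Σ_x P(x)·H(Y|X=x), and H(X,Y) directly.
H(X) = 1.4978 bits, H(Y|X) = 1.2471 bits, H(X,Y) = 2.7449 bits

Marginal of X (row sums):
  P(X=0) = 0.294 + 0.046 + 0.158 = 0.498
  P(X=1) = 0.117 + 0.070 + 0.037 = 0.224
  P(X=2) = 0.213 + 0.040 + 0.025 = 0.278
H(X) = -[0.498·log₂(0.498) + 0.224·log₂(0.224) + 0.278·log₂(0.278)]
  = 0.5009 + 0.4835 + 0.5134 = 1.4978 bits

H(Y|X) = Σ_x P(x)·H(Y|X=x):
  X=0: P(X=0) = 0.498, P(Y|X=0) = (49/83, 23/249, 79/249) → H(Y|X=0) = 1.2918
  X=1: P(X=1) = 0.224, P(Y|X=1) = (117/224, 5/16, 37/224) → H(Y|X=1) = 1.4429
  X=2: P(X=2) = 0.278, P(Y|X=2) = (213/278, 20/139, 25/278) → H(Y|X=2) = 1.0093
H(Y|X) = 0.498·1.2918 + 0.224·1.4429 + 0.278·1.0093 = 1.2471 bits

H(X,Y) = -Σ_{x,y} P(x,y) log₂ P(x,y). Per-cell terms -P(x,y)·log₂P(x,y):
  X=0: 0.5192, 0.2043, 0.4206
  X=1: 0.3622, 0.2686, 0.1760
  X=2: 0.4752, 0.1858, 0.1330
Sum of the 9 terms: H(X,Y) = 2.7449 bits

Chain rule check:
  H(X) + H(Y|X) = 1.4978 + 1.2471 = 2.7449 bits
  H(X,Y) = 2.7449 bits
✓ Chain rule verified.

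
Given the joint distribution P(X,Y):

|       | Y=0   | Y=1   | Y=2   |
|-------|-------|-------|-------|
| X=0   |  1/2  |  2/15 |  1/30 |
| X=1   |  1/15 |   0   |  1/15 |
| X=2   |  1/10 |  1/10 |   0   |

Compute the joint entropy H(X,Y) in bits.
2.2365 bits

H(X,Y) = -Σ_{x,y} P(x,y) log₂ P(x,y). Per-cell terms -P(x,y)·log₂P(x,y):
  X=0: 0.500000, 0.387585, 0.163563
  X=1: 0.260459, 0.000000, 0.260459
  X=2: 0.332193, 0.332193, 0.000000
  (cells with P = 0 contribute 0)
Sum of the 9 terms: H(X,Y) = 2.2365 bits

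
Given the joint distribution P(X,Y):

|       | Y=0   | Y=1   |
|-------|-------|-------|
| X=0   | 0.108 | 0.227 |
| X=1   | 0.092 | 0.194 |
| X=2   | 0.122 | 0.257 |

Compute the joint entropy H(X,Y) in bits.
2.4821 bits

H(X,Y) = -Σ_{x,y} P(x,y) log₂ P(x,y). Per-cell terms -P(x,y)·log₂P(x,y):
  X=0: 0.34678, 0.48561
  X=1: 0.31668, 0.45898
  X=2: 0.37028, 0.50376
Sum of the 6 terms: H(X,Y) = 2.4821 bits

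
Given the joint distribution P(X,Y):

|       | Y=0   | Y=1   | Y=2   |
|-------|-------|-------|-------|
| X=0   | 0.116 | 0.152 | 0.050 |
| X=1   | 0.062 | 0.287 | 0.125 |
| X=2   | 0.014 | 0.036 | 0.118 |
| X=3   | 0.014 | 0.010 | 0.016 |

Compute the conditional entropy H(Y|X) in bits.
1.3468 bits

H(Y|X) = H(X,Y) - H(X)

H(X,Y) = -Σ_{x,y} P(x,y) log₂ P(x,y). Per-cell terms -P(x,y)·log₂P(x,y):
  X=0: 0.3605052, 0.4131142, 0.2160964
  X=1: 0.2487185, 0.5168518, 0.3750000
  X=2: 0.0862180, 0.1726509, 0.3638107
  X=3: 0.0862180, 0.0664386, 0.0954525
Sum of the 12 terms: H(X,Y) = 3.001075 bits

Marginal of X (row sums):
  P(X=0) = 0.116 + 0.152 + 0.050 = 0.318
  P(X=1) = 0.062 + 0.287 + 0.125 = 0.474
  P(X=2) = 0.014 + 0.036 + 0.118 = 0.168
  P(X=3) = 0.014 + 0.010 + 0.016 = 0.040
H(X) = -[0.318·log₂(0.318) + 0.474·log₂(0.474) + 0.168·log₂(0.168) + 0.040·log₂(0.040)]
  = 0.5256226 + 0.5105175 + 0.4323424 + 0.1857542 = 1.654237 bits

H(Y|X) = H(X,Y) - H(X) = 3.001075 - 1.654237 = 1.3468 bits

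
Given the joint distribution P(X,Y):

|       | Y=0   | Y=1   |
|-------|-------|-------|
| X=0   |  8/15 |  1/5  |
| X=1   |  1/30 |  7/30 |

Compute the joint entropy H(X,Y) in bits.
1.6015 bits

H(X,Y) = -Σ_{x,y} P(x,y) log₂ P(x,y). Per-cell terms -P(x,y)·log₂P(x,y):
  X=0: 0.48367, 0.46439
  X=1: 0.16356, 0.48989
Sum of the 4 terms: H(X,Y) = 1.6015 bits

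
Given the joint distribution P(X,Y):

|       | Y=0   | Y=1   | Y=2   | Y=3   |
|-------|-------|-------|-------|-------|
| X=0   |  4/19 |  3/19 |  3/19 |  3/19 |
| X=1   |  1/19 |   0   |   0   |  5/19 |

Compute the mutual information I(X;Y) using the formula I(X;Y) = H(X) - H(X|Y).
0.3079 bits

I(X;Y) = H(X) - H(X|Y)

Marginal of X (row sums):
  P(X=0) = 4/19 + 3/19 + 3/19 + 3/19 = 13/19
  P(X=1) = 1/19 + 0 + 0 + 5/19 = 6/19
H(X) = -[(13/19)·log₂(13/19) + (6/19)·log₂(6/19)]
  = 0.374597 + 0.525147 = 0.89974 bits

Marginal of Y (column sums):
  P(Y=0) = 4/19 + 1/19 = 5/19
  P(Y=1) = 3/19 + 0 = 3/19
  P(Y=2) = 3/19 + 0 = 3/19
  P(Y=3) = 3/19 + 5/19 = 8/19
H(X|Y) = Σ_y P(y)·H(X|Y=y):
  Y=0: P(Y=0) = 5/19, P(X|Y=0) = (4/5, 1/5) → H(X|Y=0) = 0.721928
  Y=1: P(Y=1) = 3/19, P(X|Y=1) = (1, 0) → H(X|Y=1) = 0.000000
  Y=2: P(Y=2) = 3/19, P(X|Y=2) = (1, 0) → H(X|Y=2) = 0.000000
  Y=3: P(Y=3) = 8/19, P(X|Y=3) = (3/8, 5/8) → H(X|Y=3) = 0.954434
H(X|Y) = (5/19)·0.721928 + (3/19)·0.000000 + (3/19)·0.000000 + (8/19)·0.954434 = 0.59185 bits

I(X;Y) = H(X) - H(X|Y) = 0.89974 - 0.59185 = 0.3079 bits

Cross-check via I(X;Y) = H(X) + H(Y) - H(X,Y): computing H(Y) from the column sums and H(X,Y) from the 8 cells in the same way gives H(Y) = 1.87322 bits and H(X,Y) = 2.46507 bits, so
I(X;Y) = 0.89974 + 1.87322 - 2.46507 = 0.3079 bits ✓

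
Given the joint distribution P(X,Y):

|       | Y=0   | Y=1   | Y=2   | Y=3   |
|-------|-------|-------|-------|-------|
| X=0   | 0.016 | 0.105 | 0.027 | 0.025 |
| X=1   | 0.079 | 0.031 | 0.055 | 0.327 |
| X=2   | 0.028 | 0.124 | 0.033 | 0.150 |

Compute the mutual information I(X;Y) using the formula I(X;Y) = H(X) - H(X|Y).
0.2014 bits

I(X;Y) = H(X) - H(X|Y)

Marginal of X (row sums):
  P(X=0) = 0.016 + 0.105 + 0.027 + 0.025 = 0.173
  P(X=1) = 0.079 + 0.031 + 0.055 + 0.327 = 0.492
  P(X=2) = 0.028 + 0.124 + 0.033 + 0.150 = 0.335
H(X) = -[0.173·log₂(0.173) + 0.492·log₂(0.492) + 0.335·log₂(0.335)]
  = 0.4379 + 0.5034 + 0.5286 = 1.4699 bits

Marginal of Y (column sums):
  P(Y=0) = 0.016 + 0.079 + 0.028 = 0.123
  P(Y=1) = 0.105 + 0.031 + 0.124 = 0.260
  P(Y=2) = 0.027 + 0.055 + 0.033 = 0.115
  P(Y=3) = 0.025 + 0.327 + 0.150 = 0.502
H(X|Y) = Σ_y P(y)·H(X|Y=y):
  Y=0: P(Y=0) = 0.123, P(X|Y=0) = (16/123, 79/123, 28/123) → H(X|Y=0) = 1.2791
  Y=1: P(Y=1) = 0.260, P(X|Y=1) = (21/52, 31/260, 31/65) → H(X|Y=1) = 1.4035
  Y=2: P(Y=2) = 0.115, P(X|Y=2) = (27/115, 11/23, 33/115) → H(X|Y=2) = 1.5166
  Y=3: P(Y=3) = 0.502, P(X|Y=3) = (25/502, 327/502, 75/251) → H(X|Y=3) = 1.1391
H(X|Y) = 0.123·1.2791 + 0.260·1.4035 + 0.115·1.5166 + 0.502·1.1391 = 1.2685 bits

I(X;Y) = H(X) - H(X|Y) = 1.4699 - 1.2685 = 0.2014 bits

Cross-check via I(X;Y) = H(X) + H(Y) - H(X,Y): computing H(Y) from the column sums and H(X,Y) from the 12 cells in the same way gives H(Y) = 1.7351 bits and H(X,Y) = 3.0036 bits, so
I(X;Y) = 1.4699 + 1.7351 - 3.0036 = 0.2014 bits ✓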